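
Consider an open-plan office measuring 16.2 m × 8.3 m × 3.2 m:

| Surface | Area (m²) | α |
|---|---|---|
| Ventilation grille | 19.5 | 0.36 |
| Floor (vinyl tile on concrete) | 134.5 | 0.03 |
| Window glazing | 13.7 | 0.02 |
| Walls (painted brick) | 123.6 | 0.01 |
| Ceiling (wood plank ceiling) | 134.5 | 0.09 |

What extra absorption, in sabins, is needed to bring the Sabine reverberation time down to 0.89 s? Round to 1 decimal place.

53.2 sabins

Total absorption A₁ = 19.5*0.36 + 134.5*0.03 + 13.7*0.02 + 123.6*0.01 + 134.5*0.09
  = 7.020 + 4.035 + 0.274 + 1.236 + 12.105 = 24.670 m² sabins.
For T = 0.89 s, need A₂ = 0.161·V/T = 0.161·430.272/0.89 = 77.836 sabins.
Additional absorption ΔA = 77.836 − 24.670 = 53.2 sabins.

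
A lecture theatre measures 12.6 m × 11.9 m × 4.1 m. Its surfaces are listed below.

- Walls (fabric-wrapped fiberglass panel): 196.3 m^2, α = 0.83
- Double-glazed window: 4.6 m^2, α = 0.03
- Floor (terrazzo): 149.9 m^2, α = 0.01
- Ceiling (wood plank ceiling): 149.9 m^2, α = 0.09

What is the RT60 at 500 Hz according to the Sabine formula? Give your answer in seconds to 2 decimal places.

Equivalent absorption area: A = 196.3*0.83 + 4.6*0.03 + 149.9*0.01 + 149.9*0.09 = 178.057 m^2.
Room volume: 614.754 m³.
Sabine: RT60 = 0.161 × 614.754 / 178.057 = 0.56 s.

0.56 seconds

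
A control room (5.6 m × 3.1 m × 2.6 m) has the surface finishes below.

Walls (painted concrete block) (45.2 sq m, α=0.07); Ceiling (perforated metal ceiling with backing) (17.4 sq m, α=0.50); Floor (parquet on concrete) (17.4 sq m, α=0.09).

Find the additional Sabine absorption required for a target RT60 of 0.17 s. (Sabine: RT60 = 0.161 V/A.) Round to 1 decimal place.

A₁ = Σ Sᵢαᵢ = 45.2*0.07 + 17.4*0.50 + 17.4*0.09 = 13.430 sabins.
V = 45.136 m³. Required absorption A₂ = 0.161 × 45.136 / 0.17 = 42.746 sabins.
Additional absorption ΔA = 42.746 − 13.430 = 29.3 sabins.

29.3 sabins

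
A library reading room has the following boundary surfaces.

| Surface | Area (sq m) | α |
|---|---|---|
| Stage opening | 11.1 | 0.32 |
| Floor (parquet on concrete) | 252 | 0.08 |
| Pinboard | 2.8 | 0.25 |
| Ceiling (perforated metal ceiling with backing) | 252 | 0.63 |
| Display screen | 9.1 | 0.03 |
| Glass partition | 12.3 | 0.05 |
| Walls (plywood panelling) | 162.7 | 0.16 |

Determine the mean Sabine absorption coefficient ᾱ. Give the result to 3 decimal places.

S = Σ Sᵢ = 11.1 + 252 + 2.8 + 252 + 9.1 + 12.3 + 162.7 = 702.0 sq m.
Weighted sum Σ Sα = 210.092.
ᾱ = 210.092 / 702.0 = 0.299.

0.299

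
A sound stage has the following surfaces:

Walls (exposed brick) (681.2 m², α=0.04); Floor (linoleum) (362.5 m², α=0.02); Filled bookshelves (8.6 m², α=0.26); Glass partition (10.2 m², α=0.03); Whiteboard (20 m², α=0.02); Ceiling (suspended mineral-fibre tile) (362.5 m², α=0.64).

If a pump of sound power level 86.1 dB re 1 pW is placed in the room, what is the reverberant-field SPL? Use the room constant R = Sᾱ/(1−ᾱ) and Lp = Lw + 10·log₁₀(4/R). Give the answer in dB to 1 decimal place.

A = 269.440 sabins; S = 1445.0 m².
ᾱ = 269.440/1445.0 = 0.1865; R = Sᾱ/(1−ᾱ) = 269.440/(1−0.1865) = 331.211 m².
Lp = Lw + 10 log₁₀(4/R) = 86.1 -19.18 = 66.9 dB.

66.9 dB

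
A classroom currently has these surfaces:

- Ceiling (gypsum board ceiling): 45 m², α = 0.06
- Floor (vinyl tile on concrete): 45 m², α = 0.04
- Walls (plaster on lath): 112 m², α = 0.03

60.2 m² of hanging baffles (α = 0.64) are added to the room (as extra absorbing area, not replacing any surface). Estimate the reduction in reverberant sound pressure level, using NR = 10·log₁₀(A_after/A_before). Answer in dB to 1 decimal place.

A_before = Σ Sᵢαᵢ = 45·0.06 + 45·0.04 + 112·0.03 = 7.860 sabins.
Treatment contributes 60.2·0.64 = 38.528 sabins.
New total A_after = 46.388 sabins.
Reduction = 10 log₁₀(A_after/A_before) = 10 log₁₀(5.9018) = 7.7 dB.

7.7 dB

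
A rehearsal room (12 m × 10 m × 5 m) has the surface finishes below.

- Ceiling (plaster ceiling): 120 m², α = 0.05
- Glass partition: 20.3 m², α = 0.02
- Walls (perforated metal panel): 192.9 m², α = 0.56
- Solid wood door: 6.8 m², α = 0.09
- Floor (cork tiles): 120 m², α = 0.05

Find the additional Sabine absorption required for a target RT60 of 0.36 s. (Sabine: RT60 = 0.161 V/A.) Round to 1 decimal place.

147.3 sabins

Total absorption A₁ = 120*0.05 + 20.3*0.02 + 192.9*0.56 + 6.8*0.09 + 120*0.05
  = 6.000 + 0.406 + 108.024 + 0.612 + 6.000 = 121.042 m² sabins.
Target A₂ = 0.161·600/0.36 = 268.333 sabins (V = 600 m³).
Additional absorption ΔA = 268.333 − 121.042 = 147.3 sabins.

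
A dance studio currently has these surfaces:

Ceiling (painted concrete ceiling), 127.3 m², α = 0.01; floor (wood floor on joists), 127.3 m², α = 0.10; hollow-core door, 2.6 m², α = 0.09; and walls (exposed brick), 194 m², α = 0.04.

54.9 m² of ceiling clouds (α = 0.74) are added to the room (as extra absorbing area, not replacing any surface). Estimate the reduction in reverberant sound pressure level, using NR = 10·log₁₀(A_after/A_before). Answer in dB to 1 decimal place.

A_before = Σ Sᵢαᵢ = 127.3*0.01 + 127.3*0.10 + 2.6*0.09 + 194*0.04 = 21.997 sabins.
Added absorption = 54.9 × 0.74 = 40.626 sabins.
New total A_after = 62.623 sabins.
Reduction = 10 log₁₀(A_after/A_before) = 10 log₁₀(2.8469) = 4.5 dB.

4.5 dB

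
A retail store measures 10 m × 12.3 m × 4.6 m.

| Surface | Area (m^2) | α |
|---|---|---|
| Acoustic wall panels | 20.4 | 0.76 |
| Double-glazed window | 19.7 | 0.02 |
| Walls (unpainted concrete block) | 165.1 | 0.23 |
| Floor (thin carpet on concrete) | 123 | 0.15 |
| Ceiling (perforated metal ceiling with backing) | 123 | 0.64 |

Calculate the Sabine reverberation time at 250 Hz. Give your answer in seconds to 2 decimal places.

0.60 s

Summing Sᵢαᵢ: 15.504 + 0.394 + 37.973 + 18.450 + 78.720 → A = 151.041 sabins.
V = 10·12.3·4.6 = 565.8 m³.
Sabine: RT60 = 0.161 × 565.8 / 151.041 = 0.60 s.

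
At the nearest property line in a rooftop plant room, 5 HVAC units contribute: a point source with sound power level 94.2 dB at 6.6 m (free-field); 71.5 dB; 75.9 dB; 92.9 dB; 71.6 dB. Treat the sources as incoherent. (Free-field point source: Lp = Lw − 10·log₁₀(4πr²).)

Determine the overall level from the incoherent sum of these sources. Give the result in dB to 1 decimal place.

Source at 6.6 m: Lp = 94.2 − 10·log₁₀(4π·6.6²) = 94.2 − 10·log₁₀(547.391) = 66.8 dB.
Sum in the linear (power) domain: Σ 10^(Lᵢ/10) = 10^(66.8/10) + 10^(71.5/10) + 10^(75.9/10) + 10^(92.9/10) + 10^(71.6/10) = 2.022e+09.
Back to dB: 10·log₁₀ Σ = 93.1 dB.

93.1 dB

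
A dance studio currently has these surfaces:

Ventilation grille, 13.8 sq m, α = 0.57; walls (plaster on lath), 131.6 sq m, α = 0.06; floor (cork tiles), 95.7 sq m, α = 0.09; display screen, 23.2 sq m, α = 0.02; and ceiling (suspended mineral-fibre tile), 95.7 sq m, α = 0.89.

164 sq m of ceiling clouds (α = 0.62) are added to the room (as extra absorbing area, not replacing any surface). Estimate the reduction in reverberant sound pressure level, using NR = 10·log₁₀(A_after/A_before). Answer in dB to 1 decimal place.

Equivalent absorption area: A_before = 13.8*0.57 + 131.6*0.06 + 95.7*0.09 + 23.2*0.02 + 95.7*0.89 = 110.012 sq m.
Treatment contributes 164·0.62 = 101.680 sabins.
A_after = 110.012 + 101.680 = 211.692 sabins.
NR = 10·log₁₀(211.692/110.012) = 2.8 dB.

2.8 dB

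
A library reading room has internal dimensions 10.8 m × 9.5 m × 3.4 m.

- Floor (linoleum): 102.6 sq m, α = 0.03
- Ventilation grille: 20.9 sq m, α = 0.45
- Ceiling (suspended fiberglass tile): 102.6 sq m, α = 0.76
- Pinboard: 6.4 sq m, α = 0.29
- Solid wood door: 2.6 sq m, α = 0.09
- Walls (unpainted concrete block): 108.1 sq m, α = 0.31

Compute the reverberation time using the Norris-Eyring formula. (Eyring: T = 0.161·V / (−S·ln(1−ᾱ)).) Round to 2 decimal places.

S = Σ Sᵢ = 343.2 sq m.
Σ(Sᵢαᵢ) = 102.6×0.03 + 20.9×0.45 + 102.6×0.76 + 6.4×0.29 + 2.6×0.09 + 108.1×0.31 = 126.060.
Mean coefficient ᾱ = A/S = 0.3673.
−S·ln(1−ᾱ) = −343.2 × ln(1 − 0.3673) = 157.103.
V = 10.8 × 9.5 × 3.4 = 348.84 m³.
RT60 = 0.161 × 348.84 / 157.103 = 0.36 s.

0.36 sec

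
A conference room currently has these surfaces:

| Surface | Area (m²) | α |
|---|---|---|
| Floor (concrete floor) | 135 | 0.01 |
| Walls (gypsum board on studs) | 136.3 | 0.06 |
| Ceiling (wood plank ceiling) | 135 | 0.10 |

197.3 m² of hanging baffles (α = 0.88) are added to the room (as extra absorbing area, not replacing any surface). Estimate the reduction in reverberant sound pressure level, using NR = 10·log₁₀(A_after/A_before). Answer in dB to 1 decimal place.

Total absorption A_before = 135*0.01 + 136.3*0.06 + 135*0.10
  = 1.350 + 8.178 + 13.500 = 23.028 m² sabins.
Treatment contributes 197.3·0.88 = 173.624 sabins.
A_after = 23.028 + 173.624 = 196.652 sabins.
Reduction = 10 log₁₀(A_after/A_before) = 10 log₁₀(8.5397) = 9.3 dB.

9.3 dB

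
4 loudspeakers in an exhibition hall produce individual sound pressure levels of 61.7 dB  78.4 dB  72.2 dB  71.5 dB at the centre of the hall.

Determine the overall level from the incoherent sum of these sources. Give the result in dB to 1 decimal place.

Σ 10^(Lᵢ/10) = 1.014e+08.
Combined level = 10 log₁₀(1.014e+08) = 80.1 dB.

80.1 dB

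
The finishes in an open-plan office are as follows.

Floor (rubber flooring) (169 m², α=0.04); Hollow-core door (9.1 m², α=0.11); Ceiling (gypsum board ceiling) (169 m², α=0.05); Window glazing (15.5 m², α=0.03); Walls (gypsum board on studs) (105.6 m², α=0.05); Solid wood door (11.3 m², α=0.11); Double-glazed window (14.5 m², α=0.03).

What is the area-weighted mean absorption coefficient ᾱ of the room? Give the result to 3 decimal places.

Total surface area S = 494.0 m².
Σ(Sᵢαᵢ) = 169*0.04 + 9.1*0.11 + 169*0.05 + 15.5*0.03 + 105.6*0.05 + 11.3*0.11 + 14.5*0.03 = 23.634.
ᾱ = A/S = 0.048.

0.048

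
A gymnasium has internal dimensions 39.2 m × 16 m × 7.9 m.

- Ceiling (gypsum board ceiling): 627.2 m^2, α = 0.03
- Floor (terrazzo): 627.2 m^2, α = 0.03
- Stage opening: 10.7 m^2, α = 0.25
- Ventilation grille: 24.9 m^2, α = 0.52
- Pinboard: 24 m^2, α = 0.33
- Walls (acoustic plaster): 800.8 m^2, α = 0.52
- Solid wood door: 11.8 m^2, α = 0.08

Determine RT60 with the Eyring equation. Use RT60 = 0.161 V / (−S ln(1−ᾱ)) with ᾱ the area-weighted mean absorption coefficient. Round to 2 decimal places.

1.47 s

Total surface area S = 627.2 + 627.2 + 10.7 + 24.9 + 24 + 800.8 + 11.8 = 2126.6 m^2.
Absorption A = 627.2·0.03 + 627.2·0.03 + 10.7·0.25 + 24.9·0.52 + 24·0.33 + 800.8·0.52 + 11.8·0.08 = 478.535 sabins.
Mean coefficient ᾱ = A/S = 0.2250.
Eyring denominator: −S ln(1−ᾱ) = 542.054.
V = 39.2 × 16 × 7.9 = 4954.88 m³.
RT60 = 0.161 × 4954.88 / 542.054 = 1.47 s.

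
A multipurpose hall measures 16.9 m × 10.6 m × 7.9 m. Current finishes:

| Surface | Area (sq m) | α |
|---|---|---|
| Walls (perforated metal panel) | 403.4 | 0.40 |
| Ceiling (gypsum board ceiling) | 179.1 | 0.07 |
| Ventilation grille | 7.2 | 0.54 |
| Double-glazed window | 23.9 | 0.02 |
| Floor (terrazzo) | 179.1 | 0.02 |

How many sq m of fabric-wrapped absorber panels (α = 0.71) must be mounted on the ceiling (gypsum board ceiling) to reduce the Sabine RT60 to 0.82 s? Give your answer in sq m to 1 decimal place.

150.0

Summing Sᵢαᵢ: 161.360 + 12.537 + 3.888 + 0.478 + 3.582 → A₁ = 181.845 sabins.
V = 1415.206 m³. Target absorption A₂ = 0.161 × 1415.206 / 0.82 = 277.864 sabins.
ΔA needed = 277.864 − 181.845 = 96.019 sabins.
Each sq m of panel replacing the ceiling (gypsum board ceiling) adds (0.71 − 0.07) = 0.64 sabins.
Area = ΔA/Δα = 96.019/0.64 = 150.0 sq m.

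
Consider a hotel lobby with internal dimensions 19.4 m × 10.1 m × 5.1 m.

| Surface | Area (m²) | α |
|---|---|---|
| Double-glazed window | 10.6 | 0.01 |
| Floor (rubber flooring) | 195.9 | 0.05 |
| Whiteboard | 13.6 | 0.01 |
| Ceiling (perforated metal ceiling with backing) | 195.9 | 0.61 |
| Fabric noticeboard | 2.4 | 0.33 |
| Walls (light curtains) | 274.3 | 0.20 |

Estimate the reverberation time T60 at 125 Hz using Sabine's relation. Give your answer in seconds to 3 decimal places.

Total absorption A = 10.6×0.01 + 195.9×0.05 + 13.6×0.01 + 195.9×0.61 + 2.4×0.33 + 274.3×0.20
  = 0.106 + 9.795 + 0.136 + 119.499 + 0.792 + 54.860 = 185.188 m² sabins.
V = 19.4·10.1·5.1 = 999.294 m³.
Sabine: RT60 = 0.161 × 999.294 / 185.188 = 0.869 s.

0.869 s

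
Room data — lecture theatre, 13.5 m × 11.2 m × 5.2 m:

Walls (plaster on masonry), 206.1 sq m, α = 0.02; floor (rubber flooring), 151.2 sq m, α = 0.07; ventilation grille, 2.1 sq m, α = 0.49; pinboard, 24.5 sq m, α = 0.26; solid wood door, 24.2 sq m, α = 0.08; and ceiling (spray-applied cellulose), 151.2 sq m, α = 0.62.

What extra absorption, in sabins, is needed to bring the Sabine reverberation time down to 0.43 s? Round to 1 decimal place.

176.6 sabins

Total absorption A₁ = 206.1·0.02 + 151.2·0.07 + 2.1·0.49 + 24.5·0.26 + 24.2·0.08 + 151.2·0.62
  = 4.122 + 10.584 + 1.029 + 6.370 + 1.936 + 93.744 = 117.785 sq m sabins.
Target A₂ = 0.161·786.24/0.43 = 294.383 sabins (V = 786.24 m³).
ΔA = A₂ − A₁ = 294.383 − 117.785 = 176.6 sabins.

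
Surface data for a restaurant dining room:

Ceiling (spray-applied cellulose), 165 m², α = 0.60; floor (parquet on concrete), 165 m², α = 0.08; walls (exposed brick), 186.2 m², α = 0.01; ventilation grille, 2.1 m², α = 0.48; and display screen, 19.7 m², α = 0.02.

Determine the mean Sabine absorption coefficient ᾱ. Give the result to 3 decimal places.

S = Σ Sᵢ = 165 + 165 + 186.2 + 2.1 + 19.7 = 538.0 m².
Σ(Sᵢαᵢ) = 165*0.60 + 165*0.08 + 186.2*0.01 + 2.1*0.48 + 19.7*0.02 = 115.464.
ᾱ = 115.464 / 538.0 = 0.215.

0.215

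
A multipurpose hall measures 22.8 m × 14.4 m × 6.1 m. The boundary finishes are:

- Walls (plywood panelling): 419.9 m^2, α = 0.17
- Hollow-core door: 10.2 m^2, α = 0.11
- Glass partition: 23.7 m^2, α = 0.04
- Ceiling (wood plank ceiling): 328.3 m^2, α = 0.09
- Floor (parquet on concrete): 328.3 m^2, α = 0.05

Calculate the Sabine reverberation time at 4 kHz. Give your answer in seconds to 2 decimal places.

A = Σ Sᵢαᵢ = 419.9×0.17 + 10.2×0.11 + 23.7×0.04 + 328.3×0.09 + 328.3×0.05 = 119.415 sabins.
Room volume: 2002.752 m³.
T = 0.161 V/A = 0.161·2002.752/119.415 = 2.70 s.

2.70 seconds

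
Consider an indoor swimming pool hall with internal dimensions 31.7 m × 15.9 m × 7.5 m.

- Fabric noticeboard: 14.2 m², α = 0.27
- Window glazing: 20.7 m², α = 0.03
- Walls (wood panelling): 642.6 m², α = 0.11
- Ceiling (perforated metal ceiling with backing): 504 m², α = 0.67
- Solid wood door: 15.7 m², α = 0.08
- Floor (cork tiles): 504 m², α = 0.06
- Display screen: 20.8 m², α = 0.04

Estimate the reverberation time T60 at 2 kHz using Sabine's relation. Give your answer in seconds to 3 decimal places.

1.367 s

Equivalent absorption area: A = 14.2*0.27 + 20.7*0.03 + 642.6*0.11 + 504*0.67 + 15.7*0.08 + 504*0.06 + 20.8*0.04 = 445.149 m².
V = 31.7·15.9·7.5 = 3780.225 m³.
Sabine: RT60 = 0.161 × 3780.225 / 445.149 = 1.367 s.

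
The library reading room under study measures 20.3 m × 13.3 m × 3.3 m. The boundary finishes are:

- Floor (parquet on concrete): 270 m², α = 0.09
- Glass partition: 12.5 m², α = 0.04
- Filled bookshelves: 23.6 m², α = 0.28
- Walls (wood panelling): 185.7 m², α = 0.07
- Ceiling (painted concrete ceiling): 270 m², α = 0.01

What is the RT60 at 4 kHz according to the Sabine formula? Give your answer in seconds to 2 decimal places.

A = Σ Sᵢαᵢ = 270*0.09 + 12.5*0.04 + 23.6*0.28 + 185.7*0.07 + 270*0.01 = 47.107 sabins.
Room volume: 890.967 m³.
T = 0.161 V/A = 0.161·890.967/47.107 = 3.05 s.

3.05 sec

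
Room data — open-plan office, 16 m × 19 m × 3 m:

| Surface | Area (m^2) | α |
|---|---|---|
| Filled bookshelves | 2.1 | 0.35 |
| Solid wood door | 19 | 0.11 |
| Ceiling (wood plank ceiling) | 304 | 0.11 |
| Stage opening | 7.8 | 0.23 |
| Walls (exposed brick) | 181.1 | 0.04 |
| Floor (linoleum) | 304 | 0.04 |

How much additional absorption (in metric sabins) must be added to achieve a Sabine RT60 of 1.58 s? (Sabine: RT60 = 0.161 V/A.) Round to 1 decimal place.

Summing Sᵢαᵢ: 0.735 + 2.090 + 33.440 + 1.794 + 7.244 + 12.160 → A₁ = 57.463 sabins.
V = 912 m³. Required absorption A₂ = 0.161 × 912 / 1.58 = 92.932 sabins.
Shortfall: 92.932 − 57.463 = 35.5 sabins.

35.5 sabins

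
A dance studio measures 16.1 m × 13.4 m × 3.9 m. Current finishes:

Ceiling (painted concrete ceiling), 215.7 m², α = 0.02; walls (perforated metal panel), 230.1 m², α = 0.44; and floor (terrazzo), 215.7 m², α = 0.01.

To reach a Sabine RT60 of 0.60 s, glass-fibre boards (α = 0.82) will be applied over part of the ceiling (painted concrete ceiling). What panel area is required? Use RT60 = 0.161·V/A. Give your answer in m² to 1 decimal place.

147.6

Summing Sᵢαᵢ: 4.314 + 101.244 + 2.157 → A₁ = 107.715 sabins.
V = 841.386 m³. Target absorption A₂ = 0.161 × 841.386 / 0.60 = 225.772 sabins.
Absorption to add: 225.772 − 107.715 = 118.057 sabins.
Each m² of panel replacing the ceiling (painted concrete ceiling) adds (0.82 − 0.02) = 0.80 sabins.
Panel area = 118.057 / 0.80 = 147.6 m².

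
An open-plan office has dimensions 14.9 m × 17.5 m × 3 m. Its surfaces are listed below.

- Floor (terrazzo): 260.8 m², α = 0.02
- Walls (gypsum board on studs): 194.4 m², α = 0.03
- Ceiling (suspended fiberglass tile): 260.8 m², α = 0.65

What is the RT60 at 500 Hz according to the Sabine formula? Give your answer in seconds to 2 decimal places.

0.70 s

A = Σ Sᵢαᵢ = 260.8·0.02 + 194.4·0.03 + 260.8·0.65 = 180.568 sabins.
Volume V = 14.9 × 17.5 × 3 = 782.25 m³.
T = 0.161 V/A = 0.161·782.25/180.568 = 0.70 s.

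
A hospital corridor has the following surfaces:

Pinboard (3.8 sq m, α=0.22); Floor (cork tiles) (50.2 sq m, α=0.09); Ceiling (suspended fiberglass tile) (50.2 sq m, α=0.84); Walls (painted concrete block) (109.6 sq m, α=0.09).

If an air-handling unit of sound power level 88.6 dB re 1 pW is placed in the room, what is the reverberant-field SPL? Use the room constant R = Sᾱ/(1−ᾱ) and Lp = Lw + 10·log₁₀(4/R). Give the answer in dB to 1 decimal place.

A = 57.386 sabins; S = 213.8 sq m.
ᾱ = 57.386/213.8 = 0.2684; R = Sᾱ/(1−ᾱ) = 57.386/(1−0.2684) = 78.439 sq m.
Lp = 88.6 + 10·log₁₀(4/78.439) = 88.6 + (-12.92) = 75.7 dB.

75.7 dB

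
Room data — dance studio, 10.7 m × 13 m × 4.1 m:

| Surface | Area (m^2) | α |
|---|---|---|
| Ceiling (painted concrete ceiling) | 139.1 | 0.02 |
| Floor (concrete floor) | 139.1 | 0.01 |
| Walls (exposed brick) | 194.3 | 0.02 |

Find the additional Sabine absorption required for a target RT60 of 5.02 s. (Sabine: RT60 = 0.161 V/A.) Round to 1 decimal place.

Total absorption A₁ = 139.1×0.02 + 139.1×0.01 + 194.3×0.02
  = 2.782 + 1.391 + 3.886 = 8.059 m^2 sabins.
Target A₂ = 0.161·570.31/5.02 = 18.291 sabins (V = 570.31 m³).
Additional absorption ΔA = 18.291 − 8.059 = 10.2 sabins.

10.2 sabins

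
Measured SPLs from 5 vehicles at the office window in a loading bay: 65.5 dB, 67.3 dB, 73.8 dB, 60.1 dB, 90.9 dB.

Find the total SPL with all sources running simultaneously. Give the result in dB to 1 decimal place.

Sum in the linear (power) domain: Σ 10^(Lᵢ/10) = 10^(65.5/10) + 10^(67.3/10) + 10^(73.8/10) + 10^(60.1/10) + 10^(90.9/10) = 1.264e+09.
Combined level = 10 log₁₀(1.264e+09) = 91.0 dB.

91.0 dB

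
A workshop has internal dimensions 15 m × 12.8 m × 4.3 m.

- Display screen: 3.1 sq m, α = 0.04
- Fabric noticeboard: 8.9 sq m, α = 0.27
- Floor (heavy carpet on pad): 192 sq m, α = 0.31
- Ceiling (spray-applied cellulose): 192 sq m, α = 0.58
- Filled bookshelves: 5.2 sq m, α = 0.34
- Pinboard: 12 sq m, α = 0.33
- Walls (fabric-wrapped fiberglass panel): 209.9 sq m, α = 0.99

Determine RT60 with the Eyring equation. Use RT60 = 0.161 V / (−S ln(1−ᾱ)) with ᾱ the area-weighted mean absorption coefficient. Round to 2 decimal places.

0.22 seconds

S = Σ Sᵢ = 623.1 sq m.
Absorption A = 3.1×0.04 + 8.9×0.27 + 192×0.31 + 192×0.58 + 5.2×0.34 + 12×0.33 + 209.9×0.99 = 386.936 sabins.
ᾱ = 386.936 / 623.1 = 0.6210.
Eyring denominator: −S ln(1−ᾱ) = 604.544.
V = 15 × 12.8 × 4.3 = 825.6 m³.
T = 0.161·V/[−S·ln(1−ᾱ)] = 0.161·825.6/604.544 = 0.22 s.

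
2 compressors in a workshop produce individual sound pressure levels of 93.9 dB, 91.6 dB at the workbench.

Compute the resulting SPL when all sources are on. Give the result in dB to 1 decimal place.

Σ 10^(Lᵢ/10) = 3.9e+09.
Combined level = 10 log₁₀(3.9e+09) = 95.9 dB.

95.9 dB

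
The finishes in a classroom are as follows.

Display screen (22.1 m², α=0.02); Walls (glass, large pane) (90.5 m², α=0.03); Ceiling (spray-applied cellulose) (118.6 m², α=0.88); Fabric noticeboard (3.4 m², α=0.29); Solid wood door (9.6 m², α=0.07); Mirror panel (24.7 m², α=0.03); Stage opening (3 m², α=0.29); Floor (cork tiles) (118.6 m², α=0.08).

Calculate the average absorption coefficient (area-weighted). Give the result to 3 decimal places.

Total surface area S = 390.5 m².
Weighted sum Σ Sα = 120.282.
ᾱ = 120.282 / 390.5 = 0.308.

0.308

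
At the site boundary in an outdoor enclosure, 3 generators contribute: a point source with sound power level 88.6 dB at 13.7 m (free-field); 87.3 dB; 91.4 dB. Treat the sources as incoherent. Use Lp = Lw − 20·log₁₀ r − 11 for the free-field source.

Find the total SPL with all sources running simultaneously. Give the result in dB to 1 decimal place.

92.8 dB

Source at 13.7 m: Lp = 88.6 − 20·log₁₀(13.7) − 11 = 54.9 dB.
Converting to relative power and adding: 10^(54.9/10) + 10^(87.3/10) + 10^(91.4/10) = 1.918e+09.
Combined level = 10 log₁₀(1.918e+09) = 92.8 dB.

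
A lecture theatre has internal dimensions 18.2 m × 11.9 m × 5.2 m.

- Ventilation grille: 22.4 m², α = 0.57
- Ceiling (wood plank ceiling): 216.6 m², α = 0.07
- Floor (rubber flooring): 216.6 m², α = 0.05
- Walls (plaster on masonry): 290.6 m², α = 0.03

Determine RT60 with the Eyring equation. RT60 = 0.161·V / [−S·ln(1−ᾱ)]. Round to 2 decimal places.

Total surface area S = 22.4 + 216.6 + 216.6 + 290.6 = 746.2 m².
Σ(Sᵢαᵢ) = 22.4·0.57 + 216.6·0.07 + 216.6·0.05 + 290.6·0.03 = 47.478.
ᾱ = 47.478 / 746.2 = 0.0636.
−S·ln(1−ᾱ) = −746.2 × ln(1 − 0.0636) = 49.035.
V = 18.2 × 11.9 × 5.2 = 1126.216 m³.
RT60 = 0.161 × 1126.216 / 49.035 = 3.70 s.

3.70 s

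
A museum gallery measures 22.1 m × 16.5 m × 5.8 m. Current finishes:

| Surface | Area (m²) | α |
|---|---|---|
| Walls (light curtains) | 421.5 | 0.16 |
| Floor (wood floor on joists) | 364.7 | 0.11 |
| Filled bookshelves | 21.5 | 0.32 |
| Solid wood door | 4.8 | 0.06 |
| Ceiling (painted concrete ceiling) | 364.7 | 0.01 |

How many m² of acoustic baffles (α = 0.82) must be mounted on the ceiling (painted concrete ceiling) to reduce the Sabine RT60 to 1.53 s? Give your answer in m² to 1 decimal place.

128.6

Equivalent absorption area: A₁ = 421.5·0.16 + 364.7·0.11 + 21.5·0.32 + 4.8·0.06 + 364.7·0.01 = 118.372 m².
Required A₂ = 0.161·2114.97/1.53 = 222.556 sabins.
Absorption to add: 222.556 − 118.372 = 104.184 sabins.
Each m² of panel replacing the ceiling (painted concrete ceiling) adds (0.82 − 0.01) = 0.81 sabins.
Area = ΔA/Δα = 104.184/0.81 = 128.6 m².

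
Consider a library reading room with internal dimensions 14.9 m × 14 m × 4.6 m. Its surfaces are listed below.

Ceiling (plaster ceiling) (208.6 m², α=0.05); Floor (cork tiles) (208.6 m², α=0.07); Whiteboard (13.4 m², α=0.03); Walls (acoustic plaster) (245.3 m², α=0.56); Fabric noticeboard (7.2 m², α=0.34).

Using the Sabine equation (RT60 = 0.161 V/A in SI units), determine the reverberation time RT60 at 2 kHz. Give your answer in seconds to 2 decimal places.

0.93 s

Total absorption A = 208.6*0.05 + 208.6*0.07 + 13.4*0.03 + 245.3*0.56 + 7.2*0.34
  = 10.430 + 14.602 + 0.402 + 137.368 + 2.448 = 165.250 m² sabins.
V = 14.9·14·4.6 = 959.56 m³.
RT60 = 0.161 · V / A = 0.161 × 959.56 / 165.250 = 0.93 s.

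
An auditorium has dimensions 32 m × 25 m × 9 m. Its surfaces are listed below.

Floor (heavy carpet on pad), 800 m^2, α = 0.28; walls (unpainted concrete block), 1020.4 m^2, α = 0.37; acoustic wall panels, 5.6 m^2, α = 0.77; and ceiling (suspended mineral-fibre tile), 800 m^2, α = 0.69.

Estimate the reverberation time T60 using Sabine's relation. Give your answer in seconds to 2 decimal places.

1.00 sec

A = Σ Sᵢαᵢ = 800·0.28 + 1020.4·0.37 + 5.6·0.77 + 800·0.69 = 1157.860 sabins.
Room volume: 7200 m³.
T = 0.161 V/A = 0.161·7200/1157.860 = 1.00 s.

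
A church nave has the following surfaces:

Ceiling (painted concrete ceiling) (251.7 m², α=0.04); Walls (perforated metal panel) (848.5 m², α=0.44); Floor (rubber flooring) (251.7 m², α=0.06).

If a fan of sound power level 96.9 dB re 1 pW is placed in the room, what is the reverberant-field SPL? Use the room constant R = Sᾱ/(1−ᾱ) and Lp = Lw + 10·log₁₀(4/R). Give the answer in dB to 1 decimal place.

A = 398.510 sabins; S = 1351.9 m².
ᾱ = 0.2948, so room constant R = A/(1−ᾱ) = 565.102 m².
Lp = 96.9 + 10·log₁₀(4/565.102) = 96.9 + (-21.50) = 75.4 dB.

75.4 dB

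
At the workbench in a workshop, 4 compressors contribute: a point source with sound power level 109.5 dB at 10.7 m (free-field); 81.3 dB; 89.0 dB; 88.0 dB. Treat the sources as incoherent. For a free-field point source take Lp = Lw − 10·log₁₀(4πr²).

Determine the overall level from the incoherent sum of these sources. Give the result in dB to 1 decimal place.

Source at 10.7 m: Lp = 109.5 − 10·log₁₀(4π·10.7²) = 109.5 − 10·log₁₀(1438.724) = 77.9 dB.
Sum in the linear (power) domain: Σ 10^(Lᵢ/10) = 10^(77.9/10) + 10^(81.3/10) + 10^(89.0/10) + 10^(88.0/10) = 1.622e+09.
Back to dB: 10·log₁₀ Σ = 92.1 dB.

92.1 dB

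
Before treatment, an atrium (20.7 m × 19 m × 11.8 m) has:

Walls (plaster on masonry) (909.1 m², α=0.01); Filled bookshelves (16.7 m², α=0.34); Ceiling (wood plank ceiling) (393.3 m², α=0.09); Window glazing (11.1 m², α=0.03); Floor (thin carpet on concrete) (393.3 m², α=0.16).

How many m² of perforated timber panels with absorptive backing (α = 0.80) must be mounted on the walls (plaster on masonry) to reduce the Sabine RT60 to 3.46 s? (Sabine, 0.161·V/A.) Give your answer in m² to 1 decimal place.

Equivalent absorption area: A₁ = 909.1·0.01 + 16.7·0.34 + 393.3·0.09 + 11.1·0.03 + 393.3·0.16 = 113.427 m².
Required A₂ = 0.161·4640.94/3.46 = 215.951 sabins.
Absorption to add: 215.951 − 113.427 = 102.524 sabins.
Each m² of panel replacing the walls (plaster on masonry) adds (0.80 − 0.01) = 0.79 sabins.
Panel area = 102.524 / 0.79 = 129.8 m².

129.8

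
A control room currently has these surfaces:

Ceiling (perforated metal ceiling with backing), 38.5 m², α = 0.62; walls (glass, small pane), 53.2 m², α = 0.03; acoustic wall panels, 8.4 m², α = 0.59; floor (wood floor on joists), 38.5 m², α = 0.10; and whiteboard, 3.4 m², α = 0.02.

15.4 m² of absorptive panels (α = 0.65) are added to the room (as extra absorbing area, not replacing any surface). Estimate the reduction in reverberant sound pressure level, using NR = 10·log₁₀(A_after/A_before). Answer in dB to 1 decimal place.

1.1 dB

A_before = Σ Sᵢαᵢ = 38.5*0.62 + 53.2*0.03 + 8.4*0.59 + 38.5*0.10 + 3.4*0.02 = 34.340 sabins.
Treatment contributes 15.4·0.65 = 10.010 sabins.
New total A_after = 44.350 sabins.
NR = 10·log₁₀(44.350/34.340) = 1.1 dB.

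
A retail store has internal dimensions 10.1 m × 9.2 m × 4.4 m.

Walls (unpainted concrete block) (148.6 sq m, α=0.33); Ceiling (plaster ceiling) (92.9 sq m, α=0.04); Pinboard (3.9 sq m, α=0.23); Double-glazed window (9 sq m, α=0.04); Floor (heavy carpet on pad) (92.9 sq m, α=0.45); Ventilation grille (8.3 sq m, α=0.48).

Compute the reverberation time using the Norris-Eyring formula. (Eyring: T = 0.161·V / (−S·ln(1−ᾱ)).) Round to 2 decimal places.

0.56 seconds

S = Σ Sᵢ = 355.6 sq m.
Σ(Sᵢαᵢ) = 148.6×0.33 + 92.9×0.04 + 3.9×0.23 + 9×0.04 + 92.9×0.45 + 8.3×0.48 = 99.800.
Mean coefficient ᾱ = A/S = 0.2807.
−S·ln(1−ᾱ) = −355.6 × ln(1 − 0.2807) = 117.162.
V = 10.1 × 9.2 × 4.4 = 408.848 m³.
T = 0.161·V/[−S·ln(1−ᾱ)] = 0.161·408.848/117.162 = 0.56 s.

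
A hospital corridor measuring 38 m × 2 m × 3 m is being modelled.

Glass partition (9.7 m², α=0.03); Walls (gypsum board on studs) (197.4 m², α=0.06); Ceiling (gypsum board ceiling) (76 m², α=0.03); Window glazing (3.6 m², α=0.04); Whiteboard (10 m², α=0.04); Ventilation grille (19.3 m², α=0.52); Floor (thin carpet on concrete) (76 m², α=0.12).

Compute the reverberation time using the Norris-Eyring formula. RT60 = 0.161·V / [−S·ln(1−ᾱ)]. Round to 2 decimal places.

Total surface area S = 9.7 + 197.4 + 76 + 3.6 + 10 + 19.3 + 76 = 392.0 m².
Absorption A = 9.7×0.03 + 197.4×0.06 + 76×0.03 + 3.6×0.04 + 10×0.04 + 19.3×0.52 + 76×0.12 = 34.115 sabins.
ᾱ = 34.115 / 392.0 = 0.0870.
Eyring denominator: −S ln(1−ᾱ) = 35.680.
V = 38 × 2 × 3 = 228 m³.
RT60 = 0.161 × 228 / 35.680 = 1.03 s.

1.03 seconds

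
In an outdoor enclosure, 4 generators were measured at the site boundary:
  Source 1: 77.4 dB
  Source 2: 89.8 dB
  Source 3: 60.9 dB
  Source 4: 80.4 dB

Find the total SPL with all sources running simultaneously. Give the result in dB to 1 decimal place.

90.5 dB

Converting to relative power and adding: 10^(77.4/10) + 10^(89.8/10) + 10^(60.9/10) + 10^(80.4/10) = 1.121e+09.
Back to dB: 10·log₁₀ Σ = 90.5 dB.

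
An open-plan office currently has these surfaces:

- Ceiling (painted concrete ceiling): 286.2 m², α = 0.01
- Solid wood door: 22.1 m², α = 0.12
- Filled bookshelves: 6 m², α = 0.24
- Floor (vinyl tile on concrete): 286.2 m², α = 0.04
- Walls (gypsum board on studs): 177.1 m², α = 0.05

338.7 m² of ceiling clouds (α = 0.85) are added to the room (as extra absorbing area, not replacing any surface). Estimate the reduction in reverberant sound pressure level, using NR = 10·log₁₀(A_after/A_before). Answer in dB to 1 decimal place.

A_before = Σ Sᵢαᵢ = 286.2·0.01 + 22.1·0.12 + 6·0.24 + 286.2·0.04 + 177.1·0.05 = 27.257 sabins.
Added absorption = 338.7 × 0.85 = 287.895 sabins.
A_after = 27.257 + 287.895 = 315.152 sabins.
Reduction = 10 log₁₀(A_after/A_before) = 10 log₁₀(11.5622) = 10.6 dB.

10.6 dB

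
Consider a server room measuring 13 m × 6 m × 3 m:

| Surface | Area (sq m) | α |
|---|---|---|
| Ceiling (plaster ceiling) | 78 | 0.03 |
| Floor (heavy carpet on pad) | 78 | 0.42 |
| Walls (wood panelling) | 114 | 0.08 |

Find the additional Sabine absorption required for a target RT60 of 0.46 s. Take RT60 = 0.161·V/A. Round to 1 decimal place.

37.7 sabins

A₁ = Σ Sᵢαᵢ = 78×0.03 + 78×0.42 + 114×0.08 = 44.220 sabins.
V = 234 m³. Required absorption A₂ = 0.161 × 234 / 0.46 = 81.900 sabins.
Additional absorption ΔA = 81.900 − 44.220 = 37.7 sabins.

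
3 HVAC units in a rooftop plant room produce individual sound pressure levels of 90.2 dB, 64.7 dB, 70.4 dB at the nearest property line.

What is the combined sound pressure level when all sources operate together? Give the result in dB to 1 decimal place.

Converting to relative power and adding: 10^(90.2/10) + 10^(64.7/10) + 10^(70.4/10) = 1.061e+09.
Combined level = 10 log₁₀(1.061e+09) = 90.3 dB.

90.3 dB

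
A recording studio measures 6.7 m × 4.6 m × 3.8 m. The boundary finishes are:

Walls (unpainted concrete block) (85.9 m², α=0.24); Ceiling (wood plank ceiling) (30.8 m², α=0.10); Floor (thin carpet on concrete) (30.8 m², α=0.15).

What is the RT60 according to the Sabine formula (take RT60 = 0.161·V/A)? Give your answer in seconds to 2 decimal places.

Equivalent absorption area: A = 85.9*0.24 + 30.8*0.10 + 30.8*0.15 = 28.316 m².
V = 6.7·4.6·3.8 = 117.116 m³.
T = 0.161 V/A = 0.161·117.116/28.316 = 0.67 s.

0.67 s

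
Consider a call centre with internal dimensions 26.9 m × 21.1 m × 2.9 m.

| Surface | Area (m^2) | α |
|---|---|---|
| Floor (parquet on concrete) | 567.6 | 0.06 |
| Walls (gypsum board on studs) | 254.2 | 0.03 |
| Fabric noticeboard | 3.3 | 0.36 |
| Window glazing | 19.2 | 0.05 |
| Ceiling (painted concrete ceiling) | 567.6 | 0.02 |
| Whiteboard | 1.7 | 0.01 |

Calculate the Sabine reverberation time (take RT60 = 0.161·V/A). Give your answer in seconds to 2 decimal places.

4.80 seconds

A = Σ Sᵢαᵢ = 567.6·0.06 + 254.2·0.03 + 3.3·0.36 + 19.2·0.05 + 567.6·0.02 + 1.7·0.01 = 55.199 sabins.
V = 26.9·21.1·2.9 = 1646.011 m³.
Sabine: RT60 = 0.161 × 1646.011 / 55.199 = 4.80 s.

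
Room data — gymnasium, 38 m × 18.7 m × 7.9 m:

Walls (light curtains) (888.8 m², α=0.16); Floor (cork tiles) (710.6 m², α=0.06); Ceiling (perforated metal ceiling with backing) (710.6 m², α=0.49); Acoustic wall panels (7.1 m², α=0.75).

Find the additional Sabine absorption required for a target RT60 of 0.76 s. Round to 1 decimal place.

Summing Sᵢαᵢ: 142.208 + 42.636 + 348.194 + 5.325 → A₁ = 538.363 sabins.
V = 5613.74 m³. Required absorption A₂ = 0.161 × 5613.74 / 0.76 = 1189.226 sabins.
Shortfall: 1189.226 − 538.363 = 650.9 sabins.

650.9 sabins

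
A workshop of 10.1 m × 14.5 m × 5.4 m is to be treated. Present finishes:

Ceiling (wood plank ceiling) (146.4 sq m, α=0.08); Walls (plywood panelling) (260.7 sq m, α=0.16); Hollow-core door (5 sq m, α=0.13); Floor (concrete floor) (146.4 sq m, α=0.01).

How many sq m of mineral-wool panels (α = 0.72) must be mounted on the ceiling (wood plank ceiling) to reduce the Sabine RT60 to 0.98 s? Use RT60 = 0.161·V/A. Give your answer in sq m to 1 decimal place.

116.2

Total absorption A₁ = 146.4×0.08 + 260.7×0.16 + 5×0.13 + 146.4×0.01
  = 11.712 + 41.712 + 0.650 + 1.464 = 55.538 sq m sabins.
Required A₂ = 0.161·790.83/0.98 = 129.922 sabins.
ΔA needed = 129.922 − 55.538 = 74.384 sabins.
Each sq m of panel replacing the ceiling (wood plank ceiling) adds (0.72 − 0.08) = 0.64 sabins.
Panel area = 74.384 / 0.64 = 116.2 sq m.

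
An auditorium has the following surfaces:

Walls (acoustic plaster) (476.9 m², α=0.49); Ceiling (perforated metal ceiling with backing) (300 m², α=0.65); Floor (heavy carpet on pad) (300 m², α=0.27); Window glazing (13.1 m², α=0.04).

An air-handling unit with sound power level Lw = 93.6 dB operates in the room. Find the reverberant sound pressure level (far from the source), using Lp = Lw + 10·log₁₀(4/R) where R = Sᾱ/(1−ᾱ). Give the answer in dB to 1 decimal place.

A = 510.205 sabins; S = 1090.0 m².
ᾱ = 510.205/1090.0 = 0.4681; R = Sᾱ/(1−ᾱ) = 510.205/(1−0.4681) = 959.212 m².
Lp = Lw + 10 log₁₀(4/R) = 93.6 -23.80 = 69.8 dB.

69.8 dB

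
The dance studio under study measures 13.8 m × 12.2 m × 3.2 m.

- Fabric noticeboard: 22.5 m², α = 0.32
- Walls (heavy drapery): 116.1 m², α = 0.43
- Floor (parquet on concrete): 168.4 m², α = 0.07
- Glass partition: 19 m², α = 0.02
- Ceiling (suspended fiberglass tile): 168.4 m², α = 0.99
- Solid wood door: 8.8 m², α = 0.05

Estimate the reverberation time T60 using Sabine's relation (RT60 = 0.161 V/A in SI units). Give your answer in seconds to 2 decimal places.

A = Σ Sᵢαᵢ = 22.5×0.32 + 116.1×0.43 + 168.4×0.07 + 19×0.02 + 168.4×0.99 + 8.8×0.05 = 236.447 sabins.
V = 13.8·12.2·3.2 = 538.752 m³.
RT60 = 0.161 · V / A = 0.161 × 538.752 / 236.447 = 0.37 s.

0.37 s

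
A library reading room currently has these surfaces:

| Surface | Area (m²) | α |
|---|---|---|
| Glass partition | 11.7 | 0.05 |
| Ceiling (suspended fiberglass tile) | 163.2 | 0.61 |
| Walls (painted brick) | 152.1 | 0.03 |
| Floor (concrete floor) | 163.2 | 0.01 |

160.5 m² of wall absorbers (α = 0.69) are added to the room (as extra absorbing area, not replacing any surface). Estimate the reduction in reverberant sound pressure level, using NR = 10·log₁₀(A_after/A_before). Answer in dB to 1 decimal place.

Summing Sᵢαᵢ: 0.585 + 99.552 + 4.563 + 1.632 → A_before = 106.332 sabins.
Treatment contributes 160.5·0.69 = 110.745 sabins.
New total A_after = 217.077 sabins.
NR = 10·log₁₀(217.077/106.332) = 3.1 dB.

3.1 dB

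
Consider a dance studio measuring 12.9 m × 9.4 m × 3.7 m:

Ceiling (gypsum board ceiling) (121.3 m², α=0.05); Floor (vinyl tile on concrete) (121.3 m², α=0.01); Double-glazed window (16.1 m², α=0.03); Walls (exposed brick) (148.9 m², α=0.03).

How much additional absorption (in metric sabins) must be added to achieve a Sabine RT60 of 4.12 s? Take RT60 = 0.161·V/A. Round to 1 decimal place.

5.3 sabins

Summing Sᵢαᵢ: 6.065 + 1.213 + 0.483 + 4.467 → A₁ = 12.228 sabins.
Target A₂ = 0.161·448.662/4.12 = 17.533 sabins (V = 448.662 m³).
ΔA = A₂ − A₁ = 17.533 − 12.228 = 5.3 sabins.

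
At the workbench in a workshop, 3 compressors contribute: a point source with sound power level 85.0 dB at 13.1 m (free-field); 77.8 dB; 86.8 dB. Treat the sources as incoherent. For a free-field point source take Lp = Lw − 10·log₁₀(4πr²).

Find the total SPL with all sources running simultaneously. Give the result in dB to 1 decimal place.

87.3 dB

Source at 13.1 m: Lp = 85.0 − 10·log₁₀(4π·13.1²) = 85.0 − 10·log₁₀(2156.515) = 51.7 dB.
Sum in the linear (power) domain: Σ 10^(Lᵢ/10) = 10^(51.7/10) + 10^(77.8/10) + 10^(86.8/10) = 5.39e+08.
Back to dB: 10·log₁₀ Σ = 87.3 dB.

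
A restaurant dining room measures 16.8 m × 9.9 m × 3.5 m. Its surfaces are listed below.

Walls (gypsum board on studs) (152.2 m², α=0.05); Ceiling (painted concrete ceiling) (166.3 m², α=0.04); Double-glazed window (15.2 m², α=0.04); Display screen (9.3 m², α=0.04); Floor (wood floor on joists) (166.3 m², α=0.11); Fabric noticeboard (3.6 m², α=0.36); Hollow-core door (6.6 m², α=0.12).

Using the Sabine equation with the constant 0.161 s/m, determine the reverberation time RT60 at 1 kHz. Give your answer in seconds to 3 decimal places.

Total absorption A = 152.2·0.05 + 166.3·0.04 + 15.2·0.04 + 9.3·0.04 + 166.3·0.11 + 3.6·0.36 + 6.6·0.12
  = 7.610 + 6.652 + 0.608 + 0.372 + 18.293 + 1.296 + 0.792 = 35.623 m² sabins.
Volume V = 16.8 × 9.9 × 3.5 = 582.12 m³.
RT60 = 0.161 · V / A = 0.161 × 582.12 / 35.623 = 2.631 s.

2.631 s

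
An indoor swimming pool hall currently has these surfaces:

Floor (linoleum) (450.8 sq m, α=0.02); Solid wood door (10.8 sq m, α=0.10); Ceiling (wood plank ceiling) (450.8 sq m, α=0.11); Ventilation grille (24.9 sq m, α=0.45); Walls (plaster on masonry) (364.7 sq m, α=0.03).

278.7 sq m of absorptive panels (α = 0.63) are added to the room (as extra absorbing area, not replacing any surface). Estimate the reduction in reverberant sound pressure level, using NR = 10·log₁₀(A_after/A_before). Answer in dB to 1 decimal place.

Equivalent absorption area: A_before = 450.8*0.02 + 10.8*0.10 + 450.8*0.11 + 24.9*0.45 + 364.7*0.03 = 81.830 sq m.
Treatment contributes 278.7·0.63 = 175.581 sabins.
A_after = 81.830 + 175.581 = 257.411 sabins.
Reduction = 10 log₁₀(A_after/A_before) = 10 log₁₀(3.1457) = 5.0 dB.

5.0 dB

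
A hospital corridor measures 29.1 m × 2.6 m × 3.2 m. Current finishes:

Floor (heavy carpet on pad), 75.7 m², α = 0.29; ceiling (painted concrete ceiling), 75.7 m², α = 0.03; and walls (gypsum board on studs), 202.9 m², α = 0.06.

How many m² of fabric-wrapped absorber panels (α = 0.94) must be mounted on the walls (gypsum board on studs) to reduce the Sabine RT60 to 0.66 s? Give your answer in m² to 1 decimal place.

25.8

A₁ = Σ Sᵢαᵢ = 75.7·0.29 + 75.7·0.03 + 202.9·0.06 = 36.398 sabins.
V = 242.112 m³. Target absorption A₂ = 0.161 × 242.112 / 0.66 = 59.061 sabins.
ΔA needed = 59.061 − 36.398 = 22.663 sabins.
Each m² of panel replacing the walls (gypsum board on studs) adds (0.94 − 0.06) = 0.88 sabins.
Area = ΔA/Δα = 22.663/0.88 = 25.8 m².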